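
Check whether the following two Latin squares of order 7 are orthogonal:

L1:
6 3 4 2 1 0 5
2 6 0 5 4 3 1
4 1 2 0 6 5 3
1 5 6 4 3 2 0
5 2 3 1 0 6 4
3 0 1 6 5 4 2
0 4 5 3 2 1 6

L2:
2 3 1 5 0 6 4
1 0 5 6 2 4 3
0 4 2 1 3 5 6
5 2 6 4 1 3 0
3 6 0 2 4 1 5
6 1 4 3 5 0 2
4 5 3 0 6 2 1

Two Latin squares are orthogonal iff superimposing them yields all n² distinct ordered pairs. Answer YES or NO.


Form the n² = 49 superimposed pairs (L1[i][j], L2[i][j]), row by row (rows and columns indexed from 0):
row 0: (6,2) (3,3) (4,1) (2,5) (1,0) (0,6) (5,4)
row 1: (2,1) (6,0) (0,5) (5,6) (4,2) (3,4) (1,3)
row 2: (4,0) (1,4) (2,2) (0,1) (6,3) (5,5) (3,6)
row 3: (1,5) (5,2) (6,6) (4,4) (3,1) (2,3) (0,0)
row 4: (5,3) (2,6) (3,0) (1,2) (0,4) (6,1) (4,5)
row 5: (3,6) (0,1) (1,4) (6,3) (5,5) (4,0) (2,2)
row 6: (0,4) (4,5) (5,3) (3,0) (2,6) (1,2) (6,1)
Orthogonality requires all 49 pairs distinct.
But the pair (3,6) repeats: cell (2,6) has L1 = 3, L2 = 6, and cell (5,0) has L1 = 3, L2 = 6.
A repeated pair means some other pair never occurs (only 35 distinct pairs out of 49), so the squares are not orthogonal.
Conclusion: NO.

NO


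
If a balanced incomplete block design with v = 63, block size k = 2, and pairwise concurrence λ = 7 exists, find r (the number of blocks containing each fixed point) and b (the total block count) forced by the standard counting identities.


Any 2-(v, k, λ) BIBD satisfies two necessary conditions:
  (i)  Each point sits in r blocks, and counting incidences through any fixed point gives r(k − 1) = λ(v − 1), so r = λ(v − 1)/(k − 1).
  (ii) Total incidences bk = vr, so b = vr/k.
Step 1: r = λ(v − 1)/(k − 1) = 7·(63 − 1)/(2 − 1) = 7·62/1 = 434/1 = 434.
Step 2: b = vr/k = 63·434/2 = 27342/2 = 13671.
Check integrality: r = 434 ∈ Z ✓, b = 13671 ∈ Z ✓.
(These identities are necessary conditions: they determine r and b for any design with these parameters, but do not by themselves prove that one exists.)

r = 434, b = 13671.


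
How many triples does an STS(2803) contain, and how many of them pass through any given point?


An STS(v) is a 2-(v, 3, 1) BIBD: block size k = 3, λ = 1.
Replication: r(k − 1) = λ(v − 1) ⇒ r·2 = 2803 − 1 = 2802 ⇒ r = 1401.
Block count: bk = vr ⇒ b·3 = 2803·1401 = 3927003 ⇒ b = 1309001.
(Check via b = v(v − 1)/6 = 2803·2802/6 = 7854006/6 = 1309001.)

r = 1401, b = 1309001.


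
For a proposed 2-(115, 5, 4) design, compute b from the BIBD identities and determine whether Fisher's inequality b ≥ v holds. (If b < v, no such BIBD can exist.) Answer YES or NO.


b = λv(v − 1)/(k(k − 1)) = 4·115·114/(5·4) = 52440/20 = 2622.
Compare with v = 115: b ≥ v, so Fisher's inequality holds.

YES


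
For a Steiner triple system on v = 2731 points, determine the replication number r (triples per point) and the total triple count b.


An STS(v) is a 2-(v, 3, 1) BIBD: block size k = 3, λ = 1.
Replication: r(k − 1) = λ(v − 1) ⇒ r·2 = 2731 − 1 = 2730 ⇒ r = 1365.
Block count: bk = vr ⇒ b·3 = 2731·1365 = 3727815 ⇒ b = 1242605.

r = 1365, b = 1242605.


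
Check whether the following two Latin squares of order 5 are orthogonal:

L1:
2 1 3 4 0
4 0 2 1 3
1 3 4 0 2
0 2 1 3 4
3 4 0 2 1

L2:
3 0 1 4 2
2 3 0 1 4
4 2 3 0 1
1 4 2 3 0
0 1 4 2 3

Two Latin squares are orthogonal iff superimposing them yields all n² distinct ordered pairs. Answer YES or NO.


Form the n² = 25 superimposed pairs (L1[i][j], L2[i][j]), row by row (rows and columns indexed from 0):
row 0: (2,3) (1,0) (3,1) (4,4) (0,2)
row 1: (4,2) (0,3) (2,0) (1,1) (3,4)
row 2: (1,4) (3,2) (4,3) (0,0) (2,1)
row 3: (0,1) (2,4) (1,2) (3,3) (4,0)
row 4: (3,0) (4,1) (0,4) (2,2) (1,3)
Orthogonality requires all 25 pairs distinct.
Check by first coordinate: for each symbol s of L1, list the L2 entries in the n cells where L1 = s; they must all differ.
  L1 = 0: L2 entries (in reading order) 2, 3, 0, 1, 4 — all 5 distinct ✓
  L1 = 1: L2 entries (in reading order) 0, 1, 4, 2, 3 — all 5 distinct ✓
  L1 = 2: L2 entries (in reading order) 3, 0, 1, 4, 2 — all 5 distinct ✓
  L1 = 3: L2 entries (in reading order) 1, 4, 2, 3, 0 — all 5 distinct ✓
  L1 = 4: L2 entries (in reading order) 4, 2, 3, 0, 1 — all 5 distinct ✓
Every symbol of L1 meets every symbol of L2 exactly once, so all 25 pairs are distinct (25 of 25).
Conclusion: YES.

YES


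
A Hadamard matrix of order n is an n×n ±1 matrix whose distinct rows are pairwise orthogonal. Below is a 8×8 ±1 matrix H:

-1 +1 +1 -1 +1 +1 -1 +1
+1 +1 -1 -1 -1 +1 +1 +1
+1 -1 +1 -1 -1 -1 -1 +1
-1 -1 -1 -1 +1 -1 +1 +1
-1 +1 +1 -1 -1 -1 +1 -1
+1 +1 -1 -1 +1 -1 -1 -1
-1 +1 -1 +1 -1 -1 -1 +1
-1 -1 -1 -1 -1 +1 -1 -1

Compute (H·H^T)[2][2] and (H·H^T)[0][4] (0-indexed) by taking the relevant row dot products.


Row 0 of H: [-1, 1, 1, -1, 1, 1, -1, 1].
Row 2 of H: [1, -1, 1, -1, -1, -1, -1, 1].
Row 4 of H: [-1, 1, 1, -1, -1, -1, 1, -1].
(H·H^T)[2][2] = Σ_j H[2][j]·H[2][j] = (1)² + (-1)² + (1)² + (-1)² + (-1)² + (-1)² + (-1)² + (1)² = 1 + 1 + 1 + 1 + 1 + 1 + 1 + 1 = 8.
(H·H^T)[0][4] = Σ_j H[0][j]·H[4][j] = (-1)·(-1) + (1)·(1) + (1)·(1) + (-1)·(-1) + (1)·(-1) + (1)·(-1) + (-1)·(1) + (1)·(-1) = 1 + 1 + 1 + 1 + -1 + -1 + -1 + -1 = 0.
So rows 0 and 4 are orthogonal; the diagonal entry equals n = 8.

(2,2) entry = 8; (0,4) entry = 0.


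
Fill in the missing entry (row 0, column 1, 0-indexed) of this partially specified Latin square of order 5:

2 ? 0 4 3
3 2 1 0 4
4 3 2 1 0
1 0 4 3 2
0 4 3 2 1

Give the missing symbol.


Row 0 contains symbols [0, 2, 3, 4] — missing [1].
Column 1 contains symbols [0, 2, 3, 4] — missing [1].
The missing symbol must appear in both missing sets; intersection = [1].
Therefore the hidden value is 1.

Missing value = 1.


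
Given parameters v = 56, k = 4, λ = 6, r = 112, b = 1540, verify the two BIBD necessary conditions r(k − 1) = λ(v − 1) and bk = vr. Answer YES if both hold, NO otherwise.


Condition (i): r(k − 1) = 112·3 = 336; λ(v − 1) = 6·55 = 330. Match? NO.
Condition (ii): bk = 1540·4 = 6160; vr = 56·112 = 6272. Match? NO.
Both conditions hold? NO.

NO


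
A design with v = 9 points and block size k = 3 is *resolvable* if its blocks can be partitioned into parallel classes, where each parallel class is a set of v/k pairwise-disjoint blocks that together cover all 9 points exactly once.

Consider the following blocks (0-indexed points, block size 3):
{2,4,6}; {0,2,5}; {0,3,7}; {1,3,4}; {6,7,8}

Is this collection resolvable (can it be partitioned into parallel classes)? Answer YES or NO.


v = 9, block size k = 3, number of blocks = 5.
For resolvability, blocks must partition into parallel classes of size v/k = 3.
Total blocks must therefore be a multiple of 3: 5 = 3·1 + 2 ⇒ not divisible ✗.
Resolvable? NO.

NO


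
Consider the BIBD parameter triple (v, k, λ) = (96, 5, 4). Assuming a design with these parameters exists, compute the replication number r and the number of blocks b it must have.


Any 2-(v, k, λ) BIBD satisfies two necessary conditions:
  (i)  Each point sits in r blocks, and counting incidences through any fixed point gives r(k − 1) = λ(v − 1), so r = λ(v − 1)/(k − 1).
  (ii) Total incidences bk = vr, so b = vr/k.
Step 1: r = λ(v − 1)/(k − 1) = 4·(96 − 1)/(5 − 1) = 4·95/4 = 380/4 = 95.
Step 2: b = vr/k = 96·95/5 = 9120/5 = 1824.
Check integrality: r = 95 ∈ Z ✓, b = 1824 ∈ Z ✓.
(These identities are necessary conditions: they determine r and b for any design with these parameters, but do not by themselves prove that one exists.)

r = 95, b = 1824.


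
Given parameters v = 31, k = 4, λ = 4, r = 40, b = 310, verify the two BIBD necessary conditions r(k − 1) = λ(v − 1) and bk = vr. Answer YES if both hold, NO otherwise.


Condition (i): r(k − 1) = 40·3 = 120; λ(v − 1) = 4·30 = 120. Match? YES.
Condition (ii): bk = 310·4 = 1240; vr = 31·40 = 1240. Match? YES.
Both conditions hold? YES.

YES


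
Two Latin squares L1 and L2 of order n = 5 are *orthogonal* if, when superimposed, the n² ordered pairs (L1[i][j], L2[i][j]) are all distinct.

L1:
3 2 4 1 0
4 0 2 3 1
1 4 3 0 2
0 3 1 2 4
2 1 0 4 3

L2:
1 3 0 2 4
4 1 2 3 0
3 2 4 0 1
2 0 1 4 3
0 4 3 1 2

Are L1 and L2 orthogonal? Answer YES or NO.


Form the n² = 25 superimposed pairs (L1[i][j], L2[i][j]), row by row (rows and columns indexed from 0):
row 0: (3,1) (2,3) (4,0) (1,2) (0,4)
row 1: (4,4) (0,1) (2,2) (3,3) (1,0)
row 2: (1,3) (4,2) (3,4) (0,0) (2,1)
row 3: (0,2) (3,0) (1,1) (2,4) (4,3)
row 4: (2,0) (1,4) (0,3) (4,1) (3,2)
Orthogonality requires all 25 pairs distinct.
Check by first coordinate: for each symbol s of L1, list the L2 entries in the n cells where L1 = s; they must all differ.
  L1 = 0: L2 entries (in reading order) 4, 1, 0, 2, 3 — all 5 distinct ✓
  L1 = 1: L2 entries (in reading order) 2, 0, 3, 1, 4 — all 5 distinct ✓
  L1 = 2: L2 entries (in reading order) 3, 2, 1, 4, 0 — all 5 distinct ✓
  L1 = 3: L2 entries (in reading order) 1, 3, 4, 0, 2 — all 5 distinct ✓
  L1 = 4: L2 entries (in reading order) 0, 4, 2, 3, 1 — all 5 distinct ✓
Every symbol of L1 meets every symbol of L2 exactly once, so all 25 pairs are distinct (25 of 25).
Conclusion: YES.

YES


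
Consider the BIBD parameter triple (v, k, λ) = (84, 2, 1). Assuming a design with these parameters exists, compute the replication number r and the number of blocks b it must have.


Any 2-(v, k, λ) BIBD satisfies two necessary conditions:
  (i)  Each point sits in r blocks, and counting incidences through any fixed point gives r(k − 1) = λ(v − 1), so r = λ(v − 1)/(k − 1).
  (ii) Total incidences bk = vr, so b = vr/k.
Step 1: r = λ(v − 1)/(k − 1) = 1·(84 − 1)/(2 − 1) = 1·83/1 = 83/1 = 83.
Step 2: b = vr/k = 84·83/2 = 6972/2 = 3486.
Check integrality: r = 83 ∈ Z ✓, b = 3486 ∈ Z ✓.
(These identities are necessary conditions: they determine r and b for any design with these parameters, but do not by themselves prove that one exists.)

r = 83, b = 3486.


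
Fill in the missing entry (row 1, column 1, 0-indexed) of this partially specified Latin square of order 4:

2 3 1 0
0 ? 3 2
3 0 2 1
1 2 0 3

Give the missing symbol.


Row 1 contains symbols [0, 2, 3] — missing [1].
Column 1 contains symbols [0, 2, 3] — missing [1].
The missing symbol must appear in both missing sets; intersection = [1].
Therefore the hidden value is 1.

Missing value = 1.


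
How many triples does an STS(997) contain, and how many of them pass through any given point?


An STS(v) is a 2-(v, 3, 1) BIBD: block size k = 3, λ = 1.
Replication: r(k − 1) = λ(v − 1) ⇒ r·2 = 997 − 1 = 996 ⇒ r = 498.
Block count: b = v(v − 1)/6 = 997·996/6 = 993012/6 = 165502.

r = 498, b = 165502.


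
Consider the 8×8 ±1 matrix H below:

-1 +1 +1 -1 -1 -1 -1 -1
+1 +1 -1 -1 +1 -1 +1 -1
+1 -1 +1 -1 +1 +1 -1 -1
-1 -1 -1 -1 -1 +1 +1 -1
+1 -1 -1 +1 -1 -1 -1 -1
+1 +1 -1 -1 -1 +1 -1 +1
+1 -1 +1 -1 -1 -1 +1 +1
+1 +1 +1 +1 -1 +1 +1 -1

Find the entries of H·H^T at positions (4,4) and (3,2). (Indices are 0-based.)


Row 2 of H: [1, -1, 1, -1, 1, 1, -1, -1].
Row 3 of H: [-1, -1, -1, -1, -1, 1, 1, -1].
Row 4 of H: [1, -1, -1, 1, -1, -1, -1, -1].
(H·H^T)[4][4] = Σ_j H[4][j]·H[4][j] = (1)² + (-1)² + (-1)² + (1)² + (-1)² + (-1)² + (-1)² + (-1)² = 1 + 1 + 1 + 1 + 1 + 1 + 1 + 1 = 8.
(H·H^T)[3][2] = Σ_j H[3][j]·H[2][j] = (-1)·(1) + (-1)·(-1) + (-1)·(1) + (-1)·(-1) + (-1)·(1) + (1)·(1) + (1)·(-1) + (-1)·(-1) = -1 + 1 + -1 + 1 + -1 + 1 + -1 + 1 = 0.
So rows 3 and 2 are orthogonal; the diagonal entry equals n = 8.

(4,4) entry = 8; (3,2) entry = 0.


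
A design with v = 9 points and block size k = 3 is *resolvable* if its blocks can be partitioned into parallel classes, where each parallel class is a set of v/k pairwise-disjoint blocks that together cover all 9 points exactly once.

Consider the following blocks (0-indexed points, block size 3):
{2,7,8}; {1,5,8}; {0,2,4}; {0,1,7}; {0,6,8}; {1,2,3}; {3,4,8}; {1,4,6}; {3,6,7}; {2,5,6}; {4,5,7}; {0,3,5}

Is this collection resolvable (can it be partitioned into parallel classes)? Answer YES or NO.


v = 9, block size k = 3, number of blocks = 12.
For resolvability, blocks must partition into parallel classes of size v/k = 3.
Total blocks must therefore be a multiple of 3: 12 = 3·4 + 0 ⇒ divisible ✓.
Greedy packing gives 4 candidate class(es). Each should be a full parallel class (size 3, covers all 9 points).
  Class 1 (3 blocks): {2,7,8}; {1,4,6}; {0,3,5}. Points covered: [0, 1, 2, 3, 4, 5, 6, 7, 8].
  Class 2 (3 blocks): {1,5,8}; {0,2,4}; {3,6,7}. Points covered: [0, 1, 2, 3, 4, 5, 6, 7, 8].
  Class 3 (3 blocks): {0,1,7}; {3,4,8}; {2,5,6}. Points covered: [0, 1, 2, 3, 4, 5, 6, 7, 8].
  Class 4 (3 blocks): {0,6,8}; {1,2,3}; {4,5,7}. Points covered: [0, 1, 2, 3, 4, 5, 6, 7, 8].
All classes full (size 3)? YES. All classes cover every point? YES.
Resolvable? YES.

YES


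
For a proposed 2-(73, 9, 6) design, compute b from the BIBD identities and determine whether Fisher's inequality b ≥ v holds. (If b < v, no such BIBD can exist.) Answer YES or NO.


b = λv(v − 1)/(k(k − 1)) = 6·73·72/(9·8) = 31536/72 = 438.
Compare with v = 73: b ≥ v, so Fisher's inequality holds.

YES


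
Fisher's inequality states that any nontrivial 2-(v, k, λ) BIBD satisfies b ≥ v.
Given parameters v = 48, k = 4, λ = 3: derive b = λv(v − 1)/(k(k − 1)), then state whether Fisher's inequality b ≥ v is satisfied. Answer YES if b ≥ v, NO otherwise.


b = λv(v − 1)/(k(k − 1)) = 3·48·47/(4·3) = 6768/12 = 564.
Compare with v = 48: b ≥ v, so Fisher's inequality holds.

YES


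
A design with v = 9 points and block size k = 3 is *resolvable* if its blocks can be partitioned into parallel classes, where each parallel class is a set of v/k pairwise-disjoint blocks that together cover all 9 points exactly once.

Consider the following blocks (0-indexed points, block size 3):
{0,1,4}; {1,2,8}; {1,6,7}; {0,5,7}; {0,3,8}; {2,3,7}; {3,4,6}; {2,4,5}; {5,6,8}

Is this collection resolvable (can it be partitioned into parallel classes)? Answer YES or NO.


v = 9, block size k = 3, number of blocks = 9.
For resolvability, blocks must partition into parallel classes of size v/k = 3.
Total blocks must therefore be a multiple of 3: 9 = 3·3 + 0 ⇒ divisible ✓.
Greedy packing gives 3 candidate class(es). Each should be a full parallel class (size 3, covers all 9 points).
  Class 1 (3 blocks): {0,1,4}; {2,3,7}; {5,6,8}. Points covered: [0, 1, 2, 3, 4, 5, 6, 7, 8].
  Class 2 (3 blocks): {1,2,8}; {0,5,7}; {3,4,6}. Points covered: [0, 1, 2, 3, 4, 5, 6, 7, 8].
  Class 3 (3 blocks): {1,6,7}; {0,3,8}; {2,4,5}. Points covered: [0, 1, 2, 3, 4, 5, 6, 7, 8].
All classes full (size 3)? YES. All classes cover every point? YES.
Resolvable? YES.

YES


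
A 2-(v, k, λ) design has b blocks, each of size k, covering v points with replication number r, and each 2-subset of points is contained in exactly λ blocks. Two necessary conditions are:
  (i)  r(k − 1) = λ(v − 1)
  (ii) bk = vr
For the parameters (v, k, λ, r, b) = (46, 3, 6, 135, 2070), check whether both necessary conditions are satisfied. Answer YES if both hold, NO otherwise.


Condition (i): r(k − 1) = 135·2 = 270; λ(v − 1) = 6·45 = 270. Match? YES.
Condition (ii): bk = 2070·3 = 6210; vr = 46·135 = 6210. Match? YES.
Both conditions hold? YES.

YES


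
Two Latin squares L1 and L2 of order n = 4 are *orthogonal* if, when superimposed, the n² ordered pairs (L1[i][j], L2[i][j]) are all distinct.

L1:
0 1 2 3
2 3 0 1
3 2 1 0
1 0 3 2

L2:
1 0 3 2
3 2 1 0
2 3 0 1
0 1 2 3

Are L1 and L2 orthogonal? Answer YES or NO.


Form the n² = 16 superimposed pairs (L1[i][j], L2[i][j]), row by row (rows and columns indexed from 0):
row 0: (0,1) (1,0) (2,3) (3,2)
row 1: (2,3) (3,2) (0,1) (1,0)
row 2: (3,2) (2,3) (1,0) (0,1)
row 3: (1,0) (0,1) (3,2) (2,3)
Orthogonality requires all 16 pairs distinct.
But the pair (2,3) repeats: cell (0,2) has L1 = 2, L2 = 3, and cell (1,0) has L1 = 2, L2 = 3.
A repeated pair means some other pair never occurs (only 4 distinct pairs out of 16), so the squares are not orthogonal.
Conclusion: NO.

NO


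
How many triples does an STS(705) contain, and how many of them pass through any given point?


An STS(v) is a 2-(v, 3, 1) BIBD: block size k = 3, λ = 1.
Replication: r(k − 1) = λ(v − 1) ⇒ r·2 = 705 − 1 = 704 ⇒ r = 352.
Block count: bk = vr ⇒ b·3 = 705·352 = 248160 ⇒ b = 82720.

r = 352, b = 82720.


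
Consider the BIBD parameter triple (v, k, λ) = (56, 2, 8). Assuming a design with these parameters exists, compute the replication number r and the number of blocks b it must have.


Any 2-(v, k, λ) BIBD satisfies two necessary conditions:
  (i)  Each point sits in r blocks, and counting incidences through any fixed point gives r(k − 1) = λ(v − 1), so r = λ(v − 1)/(k − 1).
  (ii) Total incidences bk = vr, so b = vr/k.
Step 1: r = λ(v − 1)/(k − 1) = 8·(56 − 1)/(2 − 1) = 8·55/1 = 440/1 = 440.
Step 2: b = vr/k = 56·440/2 = 24640/2 = 12320.
Check integrality: r = 440 ∈ Z ✓, b = 12320 ∈ Z ✓.
(These identities are necessary conditions: they determine r and b for any design with these parameters, but do not by themselves prove that one exists.)

r = 440, b = 12320.


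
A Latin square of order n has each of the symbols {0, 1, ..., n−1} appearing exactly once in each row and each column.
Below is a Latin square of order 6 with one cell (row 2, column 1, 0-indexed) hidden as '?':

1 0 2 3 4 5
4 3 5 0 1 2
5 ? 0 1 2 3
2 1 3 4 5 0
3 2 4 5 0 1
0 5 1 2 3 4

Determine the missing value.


Row 2 contains symbols [0, 1, 2, 3, 5] — missing [4].
Column 1 contains symbols [0, 1, 2, 3, 5] — missing [4].
The missing symbol must appear in both missing sets; intersection = [4].
Therefore the hidden value is 4.

Missing value = 4.


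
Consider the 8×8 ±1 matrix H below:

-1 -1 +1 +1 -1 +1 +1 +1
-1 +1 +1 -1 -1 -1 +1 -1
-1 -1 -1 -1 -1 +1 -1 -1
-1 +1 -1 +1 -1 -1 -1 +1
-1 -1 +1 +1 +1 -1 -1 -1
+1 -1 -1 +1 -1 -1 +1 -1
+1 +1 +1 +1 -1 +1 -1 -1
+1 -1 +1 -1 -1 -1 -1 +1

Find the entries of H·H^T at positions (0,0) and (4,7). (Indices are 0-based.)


Row 0 of H: [-1, -1, 1, 1, -1, 1, 1, 1].
Row 4 of H: [-1, -1, 1, 1, 1, -1, -1, -1].
Row 7 of H: [1, -1, 1, -1, -1, -1, -1, 1].
(H·H^T)[0][0] = Σ_j H[0][j]·H[0][j] = (-1)² + (-1)² + (1)² + (1)² + (-1)² + (1)² + (1)² + (1)² = 1 + 1 + 1 + 1 + 1 + 1 + 1 + 1 = 8.
(H·H^T)[4][7] = Σ_j H[4][j]·H[7][j] = (-1)·(1) + (-1)·(-1) + (1)·(1) + (1)·(-1) + (1)·(-1) + (-1)·(-1) + (-1)·(-1) + (-1)·(1) = -1 + 1 + 1 + -1 + -1 + 1 + 1 + -1 = 0.
So rows 4 and 7 are orthogonal; the diagonal entry equals n = 8.

(0,0) entry = 8; (4,7) entry = 0.


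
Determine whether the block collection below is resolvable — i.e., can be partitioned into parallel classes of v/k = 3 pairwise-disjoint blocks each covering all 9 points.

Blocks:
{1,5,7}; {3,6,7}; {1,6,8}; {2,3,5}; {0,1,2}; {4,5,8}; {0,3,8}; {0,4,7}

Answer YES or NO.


v = 9, block size k = 3, number of blocks = 8.
For resolvability, blocks must partition into parallel classes of size v/k = 3.
Total blocks must therefore be a multiple of 3: 8 = 3·2 + 2 ⇒ not divisible ✗.
Resolvable? NO.

NO


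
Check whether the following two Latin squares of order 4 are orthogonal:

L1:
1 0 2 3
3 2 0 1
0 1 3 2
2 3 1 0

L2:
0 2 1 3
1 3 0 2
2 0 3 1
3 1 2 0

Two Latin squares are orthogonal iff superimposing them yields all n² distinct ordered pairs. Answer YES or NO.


Form the n² = 16 superimposed pairs (L1[i][j], L2[i][j]), row by row (rows and columns indexed from 0):
row 0: (1,0) (0,2) (2,1) (3,3)
row 1: (3,1) (2,3) (0,0) (1,2)
row 2: (0,2) (1,0) (3,3) (2,1)
row 3: (2,3) (3,1) (1,2) (0,0)
Orthogonality requires all 16 pairs distinct.
But the pair (0,2) repeats: cell (0,1) has L1 = 0, L2 = 2, and cell (2,0) has L1 = 0, L2 = 2.
A repeated pair means some other pair never occurs (only 8 distinct pairs out of 16), so the squares are not orthogonal.
Conclusion: NO.

NO


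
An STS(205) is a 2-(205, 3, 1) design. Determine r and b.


An STS(v) is a 2-(v, 3, 1) BIBD: block size k = 3, λ = 1.
Replication: r(k − 1) = λ(v − 1) ⇒ r·2 = 205 − 1 = 204 ⇒ r = 102.
Block count: b = v(v − 1)/6 = 205·204/6 = 41820/6 = 6970.
(Check via bk = vr: 6970·3 = 20910 = 205·102 = 20910 ✓.)

r = 102, b = 6970.


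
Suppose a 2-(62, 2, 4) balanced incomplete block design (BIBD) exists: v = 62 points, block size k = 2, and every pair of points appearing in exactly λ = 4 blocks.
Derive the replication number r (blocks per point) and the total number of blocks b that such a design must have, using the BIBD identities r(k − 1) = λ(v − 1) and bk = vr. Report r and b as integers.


Any 2-(v, k, λ) BIBD satisfies two necessary conditions:
  (i)  Each point sits in r blocks, and counting incidences through any fixed point gives r(k − 1) = λ(v − 1), so r = λ(v − 1)/(k − 1).
  (ii) Total incidences bk = vr, so b = vr/k.
Step 1: r = λ(v − 1)/(k − 1) = 4·(62 − 1)/(2 − 1) = 4·61/1 = 244/1 = 244.
Step 2: b = vr/k = 62·244/2 = 15128/2 = 7564.
Check integrality: r = 244 ∈ Z ✓, b = 7564 ∈ Z ✓.
(These identities are necessary conditions: they determine r and b for any design with these parameters, but do not by themselves prove that one exists.)

r = 244, b = 7564.


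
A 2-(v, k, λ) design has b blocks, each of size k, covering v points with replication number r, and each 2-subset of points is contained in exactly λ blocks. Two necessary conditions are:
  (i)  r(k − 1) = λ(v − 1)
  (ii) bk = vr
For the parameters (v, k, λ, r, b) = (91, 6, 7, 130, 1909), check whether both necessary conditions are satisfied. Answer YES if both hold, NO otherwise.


Condition (i): r(k − 1) = 130·5 = 650; λ(v − 1) = 7·90 = 630. Match? NO.
Condition (ii): bk = 1909·6 = 11454; vr = 91·130 = 11830. Match? NO.
Both conditions hold? NO.

NO


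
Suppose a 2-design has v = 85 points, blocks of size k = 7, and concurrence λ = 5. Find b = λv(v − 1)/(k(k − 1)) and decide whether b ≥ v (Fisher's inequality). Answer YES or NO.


b = λv(v − 1)/(k(k − 1)) = 5·85·84/(7·6) = 35700/42 = 850.
Compare with v = 85: b ≥ v, so Fisher's inequality holds.

YES


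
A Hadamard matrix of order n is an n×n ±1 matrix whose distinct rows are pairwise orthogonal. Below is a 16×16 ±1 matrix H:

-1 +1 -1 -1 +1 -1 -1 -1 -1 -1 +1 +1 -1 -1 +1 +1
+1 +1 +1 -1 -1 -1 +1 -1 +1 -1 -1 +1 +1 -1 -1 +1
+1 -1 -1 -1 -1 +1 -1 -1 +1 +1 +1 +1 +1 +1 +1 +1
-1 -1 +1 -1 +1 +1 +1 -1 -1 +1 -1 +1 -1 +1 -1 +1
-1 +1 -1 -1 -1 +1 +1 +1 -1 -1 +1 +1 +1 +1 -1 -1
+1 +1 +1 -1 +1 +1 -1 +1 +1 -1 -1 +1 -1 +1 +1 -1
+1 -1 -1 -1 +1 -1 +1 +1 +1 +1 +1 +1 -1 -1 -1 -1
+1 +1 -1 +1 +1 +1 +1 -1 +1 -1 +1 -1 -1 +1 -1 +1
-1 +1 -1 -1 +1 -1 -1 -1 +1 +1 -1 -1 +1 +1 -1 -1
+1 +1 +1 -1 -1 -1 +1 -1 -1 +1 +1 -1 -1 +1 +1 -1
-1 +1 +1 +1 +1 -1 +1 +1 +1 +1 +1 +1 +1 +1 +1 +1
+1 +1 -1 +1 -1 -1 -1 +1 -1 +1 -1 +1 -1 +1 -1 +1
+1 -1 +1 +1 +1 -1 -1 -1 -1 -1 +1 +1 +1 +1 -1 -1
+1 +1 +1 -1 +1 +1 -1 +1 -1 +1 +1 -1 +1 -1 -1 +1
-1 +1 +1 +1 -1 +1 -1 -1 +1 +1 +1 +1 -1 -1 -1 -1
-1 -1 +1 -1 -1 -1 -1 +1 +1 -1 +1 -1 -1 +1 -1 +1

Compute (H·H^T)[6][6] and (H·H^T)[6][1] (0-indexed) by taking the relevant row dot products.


Row 1 of H: [1, 1, 1, -1, -1, -1, 1, -1, 1, -1, -1, 1, 1, -1, -1, 1].
Row 6 of H: [1, -1, -1, -1, 1, -1, 1, 1, 1, 1, 1, 1, -1, -1, -1, -1].
(H·H^T)[6][6] = Σ_j H[6][j]·H[6][j] = (1)² + (-1)² + (-1)² + (-1)² + (1)² + (-1)² + (1)² + (1)² + (1)² + (1)² + (1)² + (1)² + (-1)² + (-1)² + (-1)² + (-1)² = 1 + 1 + 1 + 1 + 1 + 1 + 1 + 1 + 1 + 1 + 1 + 1 + 1 + 1 + 1 + 1 = 16.
(H·H^T)[6][1] = Σ_j H[6][j]·H[1][j] = (1)·(1) + (-1)·(1) + (-1)·(1) + (-1)·(-1) + (1)·(-1) + (-1)·(-1) + (1)·(1) + (1)·(-1) + (1)·(1) + (1)·(-1) + (1)·(-1) + (1)·(1) + (-1)·(1) + (-1)·(-1) + (-1)·(-1) + (-1)·(1) = 1 + -1 + -1 + 1 + -1 + 1 + 1 + -1 + 1 + -1 + -1 + 1 + -1 + 1 + 1 + -1 = 0.
So rows 6 and 1 are orthogonal; the diagonal entry equals n = 16.

(6,6) entry = 16; (6,1) entry = 0.


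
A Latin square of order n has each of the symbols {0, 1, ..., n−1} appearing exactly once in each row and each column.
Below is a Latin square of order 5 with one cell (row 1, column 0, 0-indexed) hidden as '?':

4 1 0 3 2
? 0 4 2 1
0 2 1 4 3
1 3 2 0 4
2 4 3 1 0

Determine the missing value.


Row 1 contains symbols [0, 1, 2, 4] — missing [3].
Column 0 contains symbols [0, 1, 2, 4] — missing [3].
The missing symbol must appear in both missing sets; intersection = [3].
Therefore the hidden value is 3.

Missing value = 3.


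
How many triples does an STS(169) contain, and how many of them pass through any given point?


An STS(v) is a 2-(v, 3, 1) BIBD: block size k = 3, λ = 1.
Replication: r(k − 1) = λ(v − 1) ⇒ r·2 = 169 − 1 = 168 ⇒ r = 84.
Block count: b = v(v − 1)/6 = 169·168/6 = 28392/6 = 4732.

r = 84, b = 4732.


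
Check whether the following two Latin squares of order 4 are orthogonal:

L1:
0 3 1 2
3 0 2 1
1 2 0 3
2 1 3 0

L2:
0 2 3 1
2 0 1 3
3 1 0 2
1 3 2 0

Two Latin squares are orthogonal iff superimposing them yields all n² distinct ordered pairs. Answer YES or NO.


Form the n² = 16 superimposed pairs (L1[i][j], L2[i][j]), row by row (rows and columns indexed from 0):
row 0: (0,0) (3,2) (1,3) (2,1)
row 1: (3,2) (0,0) (2,1) (1,3)
row 2: (1,3) (2,1) (0,0) (3,2)
row 3: (2,1) (1,3) (3,2) (0,0)
Orthogonality requires all 16 pairs distinct.
But the pair (3,2) repeats: cell (0,1) has L1 = 3, L2 = 2, and cell (1,0) has L1 = 3, L2 = 2.
A repeated pair means some other pair never occurs (only 4 distinct pairs out of 16), so the squares are not orthogonal.
Conclusion: NO.

NO


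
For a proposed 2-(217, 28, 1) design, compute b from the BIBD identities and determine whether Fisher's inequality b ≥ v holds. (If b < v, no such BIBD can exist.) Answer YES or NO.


r = λ(v − 1)/(k − 1) = 1·216/27 = 8.
b = vr/k = 217·8/28 = 62.
Fisher's inequality: b ≥ v ⇔ 62 ≥ 217? NO.

NO


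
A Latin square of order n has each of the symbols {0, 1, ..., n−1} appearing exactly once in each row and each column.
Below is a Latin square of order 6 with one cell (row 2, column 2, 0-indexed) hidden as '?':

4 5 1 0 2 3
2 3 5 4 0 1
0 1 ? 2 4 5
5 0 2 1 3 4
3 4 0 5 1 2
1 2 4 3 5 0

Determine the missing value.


Row 2 contains symbols [0, 1, 2, 4, 5] — missing [3].
Column 2 contains symbols [0, 1, 2, 4, 5] — missing [3].
The missing symbol must appear in both missing sets; intersection = [3].
Therefore the hidden value is 3.

Missing value = 3.


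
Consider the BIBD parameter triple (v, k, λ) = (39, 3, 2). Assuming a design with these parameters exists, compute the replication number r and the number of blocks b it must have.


Any 2-(v, k, λ) BIBD satisfies two necessary conditions:
  (i)  Each point sits in r blocks, and counting incidences through any fixed point gives r(k − 1) = λ(v − 1), so r = λ(v − 1)/(k − 1).
  (ii) Total incidences bk = vr, so b = vr/k.
Step 1: r = λ(v − 1)/(k − 1) = 2·(39 − 1)/(3 − 1) = 2·38/2 = 76/2 = 38.
Step 2: b = vr/k = 39·38/3 = 1482/3 = 494.
Check integrality: r = 38 ∈ Z ✓, b = 494 ∈ Z ✓.
(These identities are necessary conditions: they determine r and b for any design with these parameters, but do not by themselves prove that one exists.)

r = 38, b = 494.


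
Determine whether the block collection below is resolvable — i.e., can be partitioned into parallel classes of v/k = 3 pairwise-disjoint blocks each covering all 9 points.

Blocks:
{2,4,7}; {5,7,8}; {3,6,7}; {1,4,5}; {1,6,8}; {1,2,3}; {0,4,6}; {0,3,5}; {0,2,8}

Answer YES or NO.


v = 9, block size k = 3, number of blocks = 9.
For resolvability, blocks must partition into parallel classes of size v/k = 3.
Total blocks must therefore be a multiple of 3: 9 = 3·3 + 0 ⇒ divisible ✓.
Greedy packing gives 3 candidate class(es). Each should be a full parallel class (size 3, covers all 9 points).
  Class 1 (3 blocks): {2,4,7}; {1,6,8}; {0,3,5}. Points covered: [0, 1, 2, 3, 4, 5, 6, 7, 8].
  Class 2 (3 blocks): {5,7,8}; {1,2,3}; {0,4,6}. Points covered: [0, 1, 2, 3, 4, 5, 6, 7, 8].
  Class 3 (3 blocks): {3,6,7}; {1,4,5}; {0,2,8}. Points covered: [0, 1, 2, 3, 4, 5, 6, 7, 8].
All classes full (size 3)? YES. All classes cover every point? YES.
Resolvable? YES.

YES


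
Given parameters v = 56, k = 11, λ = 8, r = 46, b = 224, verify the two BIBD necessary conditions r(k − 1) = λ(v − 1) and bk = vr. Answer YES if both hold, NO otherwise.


Condition (i): r(k − 1) = 46·10 = 460; λ(v − 1) = 8·55 = 440. Match? NO.
Condition (ii): bk = 224·11 = 2464; vr = 56·46 = 2576. Match? NO.
Both conditions hold? NO.

NO


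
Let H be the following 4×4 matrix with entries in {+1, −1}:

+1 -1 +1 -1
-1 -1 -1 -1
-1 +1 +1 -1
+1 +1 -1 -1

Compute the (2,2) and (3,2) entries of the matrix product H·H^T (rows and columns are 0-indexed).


Row 2 of H: [-1, 1, 1, -1].
Row 3 of H: [1, 1, -1, -1].
(H·H^T)[2][2] = Σ_j H[2][j]·H[2][j] = (-1)² + (1)² + (1)² + (-1)² = 1 + 1 + 1 + 1 = 4.
(H·H^T)[3][2] = Σ_j H[3][j]·H[2][j] = (1)·(-1) + (1)·(1) + (-1)·(1) + (-1)·(-1) = -1 + 1 + -1 + 1 = 0.
So rows 3 and 2 are orthogonal; the diagonal entry equals n = 4.

(2,2) entry = 4; (3,2) entry = 0.


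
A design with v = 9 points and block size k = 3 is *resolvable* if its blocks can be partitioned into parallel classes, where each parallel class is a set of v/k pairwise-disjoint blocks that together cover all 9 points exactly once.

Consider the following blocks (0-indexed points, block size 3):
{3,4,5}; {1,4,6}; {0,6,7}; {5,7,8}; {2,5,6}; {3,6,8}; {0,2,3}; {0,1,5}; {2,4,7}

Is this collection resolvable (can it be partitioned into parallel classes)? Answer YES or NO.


v = 9, block size k = 3, number of blocks = 9.
For resolvability, blocks must partition into parallel classes of size v/k = 3.
Total blocks must therefore be a multiple of 3: 9 = 3·3 + 0 ⇒ divisible ✓.
Consider block {3,4,5}. The only other block(s) in the collection disjoint from it are {0,6,7} — just 1 block(s). Any parallel class containing {3,4,5} would need 2 other blocks each disjoint from it, so no parallel class of size 3 can contain {3,4,5}.
Since every block must belong to some parallel class in a resolution, the collection cannot be partitioned into parallel classes.
Resolvable? NO.

NO


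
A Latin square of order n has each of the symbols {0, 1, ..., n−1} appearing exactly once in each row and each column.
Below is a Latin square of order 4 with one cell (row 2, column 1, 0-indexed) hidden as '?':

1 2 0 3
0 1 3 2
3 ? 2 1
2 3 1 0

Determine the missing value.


Row 2 contains symbols [1, 2, 3] — missing [0].
Column 1 contains symbols [1, 2, 3] — missing [0].
The missing symbol must appear in both missing sets; intersection = [0].
Therefore the hidden value is 0.

Missing value = 0.


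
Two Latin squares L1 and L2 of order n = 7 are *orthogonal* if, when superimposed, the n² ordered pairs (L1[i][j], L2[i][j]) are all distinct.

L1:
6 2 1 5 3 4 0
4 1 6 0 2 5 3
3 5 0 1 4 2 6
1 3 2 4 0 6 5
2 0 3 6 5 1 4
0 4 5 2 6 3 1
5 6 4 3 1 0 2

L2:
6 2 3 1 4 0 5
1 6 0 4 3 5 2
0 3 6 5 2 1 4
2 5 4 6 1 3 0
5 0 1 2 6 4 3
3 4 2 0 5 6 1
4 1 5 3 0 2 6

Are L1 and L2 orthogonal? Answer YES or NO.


Form the n² = 49 superimposed pairs (L1[i][j], L2[i][j]), row by row (rows and columns indexed from 0):
row 0: (6,6) (2,2) (1,3) (5,1) (3,4) (4,0) (0,5)
row 1: (4,1) (1,6) (6,0) (0,4) (2,3) (5,5) (3,2)
row 2: (3,0) (5,3) (0,6) (1,5) (4,2) (2,1) (6,4)
row 3: (1,2) (3,5) (2,4) (4,6) (0,1) (6,3) (5,0)
row 4: (2,5) (0,0) (3,1) (6,2) (5,6) (1,4) (4,3)
row 5: (0,3) (4,4) (5,2) (2,0) (6,5) (3,6) (1,1)
row 6: (5,4) (6,1) (4,5) (3,3) (1,0) (0,2) (2,6)
Orthogonality requires all 49 pairs distinct.
Check by first coordinate: for each symbol s of L1, list the L2 entries in the n cells where L1 = s; they must all differ.
  L1 = 0: L2 entries (in reading order) 5, 4, 6, 1, 0, 3, 2 — all 7 distinct ✓
  L1 = 1: L2 entries (in reading order) 3, 6, 5, 2, 4, 1, 0 — all 7 distinct ✓
  L1 = 2: L2 entries (in reading order) 2, 3, 1, 4, 5, 0, 6 — all 7 distinct ✓
  L1 = 3: L2 entries (in reading order) 4, 2, 0, 5, 1, 6, 3 — all 7 distinct ✓
  L1 = 4: L2 entries (in reading order) 0, 1, 2, 6, 3, 4, 5 — all 7 distinct ✓
  L1 = 5: L2 entries (in reading order) 1, 5, 3, 0, 6, 2, 4 — all 7 distinct ✓
  L1 = 6: L2 entries (in reading order) 6, 0, 4, 3, 2, 5, 1 — all 7 distinct ✓
Every symbol of L1 meets every symbol of L2 exactly once, so all 49 pairs are distinct (49 of 49).
Conclusion: YES.

YES


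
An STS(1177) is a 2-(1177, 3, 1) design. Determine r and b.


An STS(v) is a 2-(v, 3, 1) BIBD: block size k = 3, λ = 1.
Replication: r(k − 1) = λ(v − 1) ⇒ r·2 = 1177 − 1 = 1176 ⇒ r = 588.
Block count: b = v(v − 1)/6 = 1177·1176/6 = 1384152/6 = 230692.
(Check via bk = vr: 230692·3 = 692076 = 1177·588 = 692076 ✓.)

r = 588, b = 230692.


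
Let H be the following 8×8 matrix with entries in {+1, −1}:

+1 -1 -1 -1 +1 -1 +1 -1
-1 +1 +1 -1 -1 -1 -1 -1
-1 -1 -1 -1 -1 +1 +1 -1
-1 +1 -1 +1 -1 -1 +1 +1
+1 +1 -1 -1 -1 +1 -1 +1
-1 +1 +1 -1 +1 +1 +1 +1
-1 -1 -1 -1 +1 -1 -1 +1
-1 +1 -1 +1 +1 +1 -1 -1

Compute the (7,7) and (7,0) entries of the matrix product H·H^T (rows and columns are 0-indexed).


Row 0 of H: [1, -1, -1, -1, 1, -1, 1, -1].
Row 7 of H: [-1, 1, -1, 1, 1, 1, -1, -1].
(H·H^T)[7][7] = Σ_j H[7][j]·H[7][j] = (-1)² + (1)² + (-1)² + (1)² + (1)² + (1)² + (-1)² + (-1)² = 1 + 1 + 1 + 1 + 1 + 1 + 1 + 1 = 8.
(H·H^T)[7][0] = Σ_j H[7][j]·H[0][j] = (-1)·(1) + (1)·(-1) + (-1)·(-1) + (1)·(-1) + (1)·(1) + (1)·(-1) + (-1)·(1) + (-1)·(-1) = -1 + -1 + 1 + -1 + 1 + -1 + -1 + 1 = -2.
Rows 7 and 0 are not orthogonal (dot product = -2 ≠ 0), so H is not a Hadamard matrix.

(7,7) entry = 8; (7,0) entry = -2.


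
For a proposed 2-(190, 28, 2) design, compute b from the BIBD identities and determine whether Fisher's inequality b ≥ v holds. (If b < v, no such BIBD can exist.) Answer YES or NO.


r = λ(v − 1)/(k − 1) = 2·189/27 = 14.
b = vr/k = 190·14/28 = 95.
Fisher's inequality: b ≥ v ⇔ 95 ≥ 190? NO.

NO


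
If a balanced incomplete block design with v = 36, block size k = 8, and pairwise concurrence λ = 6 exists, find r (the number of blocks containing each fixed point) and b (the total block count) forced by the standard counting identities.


Any 2-(v, k, λ) BIBD satisfies two necessary conditions:
  (i)  Each point sits in r blocks, and counting incidences through any fixed point gives r(k − 1) = λ(v − 1), so r = λ(v − 1)/(k − 1).
  (ii) Total incidences bk = vr, so b = vr/k.
Step 1: r = λ(v − 1)/(k − 1) = 6·(36 − 1)/(8 − 1) = 6·35/7 = 210/7 = 30.
Step 2: b = vr/k = 36·30/8 = 1080/8 = 135.
Check integrality: r = 30 ∈ Z ✓, b = 135 ∈ Z ✓.
(These identities are necessary conditions: they determine r and b for any design with these parameters, but do not by themselves prove that one exists.)

r = 30, b = 135.


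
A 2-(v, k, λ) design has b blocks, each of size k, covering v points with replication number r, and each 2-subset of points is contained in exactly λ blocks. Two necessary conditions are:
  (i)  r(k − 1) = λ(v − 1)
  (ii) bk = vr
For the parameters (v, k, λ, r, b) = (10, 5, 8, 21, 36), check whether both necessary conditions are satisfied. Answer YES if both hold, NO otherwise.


Condition (i): r(k − 1) = 21·4 = 84; λ(v − 1) = 8·9 = 72. Match? NO.
Condition (ii): bk = 36·5 = 180; vr = 10·21 = 210. Match? NO.
Both conditions hold? NO.

NO


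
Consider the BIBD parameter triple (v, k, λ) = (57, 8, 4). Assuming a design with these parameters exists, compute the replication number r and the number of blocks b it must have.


Any 2-(v, k, λ) BIBD satisfies two necessary conditions:
  (i)  Each point sits in r blocks, and counting incidences through any fixed point gives r(k − 1) = λ(v − 1), so r = λ(v − 1)/(k − 1).
  (ii) Total incidences bk = vr, so b = vr/k.
Step 1: r = λ(v − 1)/(k − 1) = 4·(57 − 1)/(8 − 1) = 4·56/7 = 224/7 = 32.
Step 2: b = vr/k = 57·32/8 = 1824/8 = 228.
Check integrality: r = 32 ∈ Z ✓, b = 228 ∈ Z ✓.
(These identities are necessary conditions: they determine r and b for any design with these parameters, but do not by themselves prove that one exists.)

r = 32, b = 228.


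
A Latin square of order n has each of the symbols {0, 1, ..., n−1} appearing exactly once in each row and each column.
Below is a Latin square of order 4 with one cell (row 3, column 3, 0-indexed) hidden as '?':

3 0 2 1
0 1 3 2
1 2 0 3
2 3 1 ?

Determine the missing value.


Row 3 contains symbols [1, 2, 3] — missing [0].
Column 3 contains symbols [1, 2, 3] — missing [0].
The missing symbol must appear in both missing sets; intersection = [0].
Therefore the hidden value is 0.

Missing value = 0.


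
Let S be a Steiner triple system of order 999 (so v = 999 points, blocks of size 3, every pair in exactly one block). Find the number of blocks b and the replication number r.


An STS(v) is a 2-(v, 3, 1) BIBD: block size k = 3, λ = 1.
Replication: r(k − 1) = λ(v − 1) ⇒ r·2 = 999 − 1 = 998 ⇒ r = 499.
Block count: bk = vr ⇒ b·3 = 999·499 = 498501 ⇒ b = 166167.

r = 499, b = 166167.


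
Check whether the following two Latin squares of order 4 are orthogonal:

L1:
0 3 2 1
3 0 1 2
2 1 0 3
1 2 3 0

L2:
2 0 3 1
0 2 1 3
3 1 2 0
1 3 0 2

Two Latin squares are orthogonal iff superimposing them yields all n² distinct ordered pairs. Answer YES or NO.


Form the n² = 16 superimposed pairs (L1[i][j], L2[i][j]), row by row (rows and columns indexed from 0):
row 0: (0,2) (3,0) (2,3) (1,1)
row 1: (3,0) (0,2) (1,1) (2,3)
row 2: (2,3) (1,1) (0,2) (3,0)
row 3: (1,1) (2,3) (3,0) (0,2)
Orthogonality requires all 16 pairs distinct.
But the pair (3,0) repeats: cell (0,1) has L1 = 3, L2 = 0, and cell (1,0) has L1 = 3, L2 = 0.
A repeated pair means some other pair never occurs (only 4 distinct pairs out of 16), so the squares are not orthogonal.
Conclusion: NO.

NO


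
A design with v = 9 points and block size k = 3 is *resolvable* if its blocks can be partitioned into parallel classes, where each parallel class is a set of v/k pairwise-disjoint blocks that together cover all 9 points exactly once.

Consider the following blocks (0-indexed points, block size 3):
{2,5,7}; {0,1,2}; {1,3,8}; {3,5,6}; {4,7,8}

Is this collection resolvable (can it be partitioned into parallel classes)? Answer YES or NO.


v = 9, block size k = 3, number of blocks = 5.
For resolvability, blocks must partition into parallel classes of size v/k = 3.
Total blocks must therefore be a multiple of 3: 5 = 3·1 + 2 ⇒ not divisible ✗.
Resolvable? NO.

NO


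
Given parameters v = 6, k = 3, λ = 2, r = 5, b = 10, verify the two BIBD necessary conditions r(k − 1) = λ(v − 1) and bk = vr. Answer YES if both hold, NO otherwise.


Condition (i): r(k − 1) = 5·2 = 10; λ(v − 1) = 2·5 = 10. Match? YES.
Condition (ii): bk = 10·3 = 30; vr = 6·5 = 30. Match? YES.
Both conditions hold? YES.

YES


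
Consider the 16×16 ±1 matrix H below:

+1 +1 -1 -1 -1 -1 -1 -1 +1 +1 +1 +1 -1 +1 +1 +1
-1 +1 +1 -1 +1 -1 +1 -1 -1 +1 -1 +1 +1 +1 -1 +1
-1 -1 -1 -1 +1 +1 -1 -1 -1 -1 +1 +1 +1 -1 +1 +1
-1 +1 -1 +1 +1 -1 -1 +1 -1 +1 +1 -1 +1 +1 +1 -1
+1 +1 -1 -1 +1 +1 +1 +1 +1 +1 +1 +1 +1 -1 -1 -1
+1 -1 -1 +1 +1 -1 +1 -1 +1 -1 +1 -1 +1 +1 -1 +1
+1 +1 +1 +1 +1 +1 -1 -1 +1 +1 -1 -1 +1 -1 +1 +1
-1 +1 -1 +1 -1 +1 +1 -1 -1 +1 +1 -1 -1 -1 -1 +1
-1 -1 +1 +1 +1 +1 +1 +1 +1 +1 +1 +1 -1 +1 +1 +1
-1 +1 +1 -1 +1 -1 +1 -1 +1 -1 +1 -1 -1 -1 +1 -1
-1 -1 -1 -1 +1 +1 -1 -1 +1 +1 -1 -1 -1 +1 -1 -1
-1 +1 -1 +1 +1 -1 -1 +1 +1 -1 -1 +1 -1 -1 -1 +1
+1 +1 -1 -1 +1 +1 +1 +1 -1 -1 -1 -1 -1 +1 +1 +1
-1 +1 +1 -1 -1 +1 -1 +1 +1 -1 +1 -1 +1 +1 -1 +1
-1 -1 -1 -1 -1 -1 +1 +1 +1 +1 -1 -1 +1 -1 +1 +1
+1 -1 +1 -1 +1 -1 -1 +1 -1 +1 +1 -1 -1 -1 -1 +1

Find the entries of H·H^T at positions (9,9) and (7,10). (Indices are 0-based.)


Row 7 of H: [-1, 1, -1, 1, -1, 1, 1, -1, -1, 1, 1, -1, -1, -1, -1, 1].
Row 9 of H: [-1, 1, 1, -1, 1, -1, 1, -1, 1, -1, 1, -1, -1, -1, 1, -1].
Row 10 of H: [-1, -1, -1, -1, 1, 1, -1, -1, 1, 1, -1, -1, -1, 1, -1, -1].
(H·H^T)[9][9] = Σ_j H[9][j]·H[9][j] = (-1)² + (1)² + (1)² + (-1)² + (1)² + (-1)² + (1)² + (-1)² + (1)² + (-1)² + (1)² + (-1)² + (-1)² + (-1)² + (1)² + (-1)² = 1 + 1 + 1 + 1 + 1 + 1 + 1 + 1 + 1 + 1 + 1 + 1 + 1 + 1 + 1 + 1 = 16.
(H·H^T)[7][10] = Σ_j H[7][j]·H[10][j] = (-1)·(-1) + (1)·(-1) + (-1)·(-1) + (1)·(-1) + (-1)·(1) + (1)·(1) + (1)·(-1) + (-1)·(-1) + (-1)·(1) + (1)·(1) + (1)·(-1) + (-1)·(-1) + (-1)·(-1) + (-1)·(1) + (-1)·(-1) + (1)·(-1) = 1 + -1 + 1 + -1 + -1 + 1 + -1 + 1 + -1 + 1 + -1 + 1 + 1 + -1 + 1 + -1 = 0.
So rows 7 and 10 are orthogonal; the diagonal entry equals n = 16.

(9,9) entry = 16; (7,10) entry = 0.
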